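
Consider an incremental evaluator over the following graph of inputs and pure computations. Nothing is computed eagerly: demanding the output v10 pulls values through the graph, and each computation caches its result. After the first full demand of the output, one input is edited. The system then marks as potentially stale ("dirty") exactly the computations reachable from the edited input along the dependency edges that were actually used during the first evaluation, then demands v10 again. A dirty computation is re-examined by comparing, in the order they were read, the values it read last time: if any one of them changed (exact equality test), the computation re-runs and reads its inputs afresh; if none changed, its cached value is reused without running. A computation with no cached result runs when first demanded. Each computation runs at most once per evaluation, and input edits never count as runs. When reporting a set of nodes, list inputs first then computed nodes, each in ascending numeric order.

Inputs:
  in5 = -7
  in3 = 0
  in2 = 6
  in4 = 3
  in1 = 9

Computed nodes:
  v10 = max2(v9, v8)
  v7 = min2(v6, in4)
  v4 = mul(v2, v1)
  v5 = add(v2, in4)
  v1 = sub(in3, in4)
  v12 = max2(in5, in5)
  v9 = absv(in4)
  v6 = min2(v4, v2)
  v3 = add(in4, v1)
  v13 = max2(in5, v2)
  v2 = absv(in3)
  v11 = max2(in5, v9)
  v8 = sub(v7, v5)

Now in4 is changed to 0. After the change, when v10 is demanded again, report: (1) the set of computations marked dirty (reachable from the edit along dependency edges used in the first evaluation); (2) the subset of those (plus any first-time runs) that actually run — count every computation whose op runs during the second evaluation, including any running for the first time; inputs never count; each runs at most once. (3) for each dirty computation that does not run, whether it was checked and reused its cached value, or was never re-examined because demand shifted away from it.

Initial pass — values computed on the first demand:
  v1 = sub(0, 3) = -3
  v2 = absv(0) = 0
  v4 = mul(0, -3) = 0
  v5 = add(0, 3) = 3
  v6 = min2(0, 0) = 0
  v7 = min2(0, 3) = 0
  v8 = sub(0, 3) = -3
  v9 = absv(3) = 3
  v10 = max2(3, -3) = 3

Second demand — change propagation:
  v1: re-runs because in4 3->0; new result 0.
  v4: re-runs because v1 -3->0; new result 0 (unchanged).
  v5: re-runs because in4 3->0; new result 0.
  v6: re-examined; everything it read last time is the same (v4 unchanged, v2 unchanged) — cache 0 kept, no run.
  v7: re-runs because in4 3->0; new result 0 (unchanged).
  v8: re-runs because v5 3->0; new result 0.
  v9: re-runs because in4 3->0; new result 0.
  v10: re-runs because v9 3->0; v8 -3->0; new result 0.

The important point: at v6 every value read last time is unchanged, so the dirty flag clears without a run.

Dirty set: v1, v4, v5, v6, v7, v8, v9, v10.
Run set: v1, v4, v5, v7, v8, v9, v10 (7 run).
Re-examined without running (cache reused): v6.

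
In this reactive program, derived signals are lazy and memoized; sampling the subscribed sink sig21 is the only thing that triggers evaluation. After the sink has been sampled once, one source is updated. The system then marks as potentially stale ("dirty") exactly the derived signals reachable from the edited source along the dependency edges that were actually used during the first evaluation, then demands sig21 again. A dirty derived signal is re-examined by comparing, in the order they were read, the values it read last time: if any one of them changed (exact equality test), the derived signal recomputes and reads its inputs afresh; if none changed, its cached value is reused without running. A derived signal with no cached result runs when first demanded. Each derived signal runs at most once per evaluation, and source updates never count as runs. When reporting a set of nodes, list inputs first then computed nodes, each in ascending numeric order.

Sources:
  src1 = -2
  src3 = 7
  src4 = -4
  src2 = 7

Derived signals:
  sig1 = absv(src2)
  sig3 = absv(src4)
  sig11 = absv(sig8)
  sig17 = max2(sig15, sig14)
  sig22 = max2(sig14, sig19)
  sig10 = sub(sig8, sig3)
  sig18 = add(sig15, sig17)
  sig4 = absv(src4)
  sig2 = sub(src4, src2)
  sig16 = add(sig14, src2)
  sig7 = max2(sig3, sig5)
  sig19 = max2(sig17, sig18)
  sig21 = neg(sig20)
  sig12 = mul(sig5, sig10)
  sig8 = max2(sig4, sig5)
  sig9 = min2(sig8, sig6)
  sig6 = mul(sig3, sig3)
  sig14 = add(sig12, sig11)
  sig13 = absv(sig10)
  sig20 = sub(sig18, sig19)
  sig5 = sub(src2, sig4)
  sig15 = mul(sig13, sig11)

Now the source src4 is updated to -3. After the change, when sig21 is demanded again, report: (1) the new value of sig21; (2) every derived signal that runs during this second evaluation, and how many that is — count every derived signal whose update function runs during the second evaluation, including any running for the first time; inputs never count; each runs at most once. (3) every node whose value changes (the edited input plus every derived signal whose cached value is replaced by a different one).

Demanding sig21 again yields 0.
13 derived signals run: sig3, sig4, sig5, sig8, sig10, sig12, sig13, sig14, sig15, sig17, sig18, sig19, sig20.
The nodes whose values change: src4, sig3, sig4, sig5, sig10, sig12, sig13, sig14, sig15, sig17, sig18, sig19.
Note where the cutoff bites: sig11 is checked, finds nothing changed, and keeps its cache.

First demand of the output computes:
  sig3 = absv(-4) = 4
  sig4 = absv(-4) = 4
  sig5 = sub(7, 4) = 3
  sig8 = max2(4, 3) = 4
  sig10 = sub(4, 4) = 0
  sig11 = absv(4) = 4
  sig12 = mul(3, 0) = 0
  sig13 = absv(0) = 0
  sig14 = add(0, 4) = 4
  sig15 = mul(0, 4) = 0
  sig17 = max2(0, 4) = 4
  sig18 = add(0, 4) = 4
  sig19 = max2(4, 4) = 4
  sig20 = sub(4, 4) = 0
  sig21 = neg(0) = 0

After the edit, cleaning proceeds:
  sig3: a read changed (src4 -4->-3) — executes, giving 3.
  sig4: a read changed (src4 -4->-3) — executes, giving 3.
  sig5: a read changed (sig4 4->3) — executes, giving 4.
  sig8: a read changed (sig4 4->3; sig5 3->4) — executes, giving 4 — identical to its old value.
  sig10: a read changed (sig3 4->3) — executes, giving 1.
  sig11: dirty, but its reads are unchanged (sig8 unchanged); cached 4 stands.
  sig12: a read changed (sig5 3->4; sig10 0->1) — executes, giving 4.
  sig13: a read changed (sig10 0->1) — executes, giving 1.
  sig14: a read changed (sig12 0->4) — executes, giving 8.
  sig15: a read changed (sig13 0->1) — executes, giving 4.
  sig17: a read changed (sig15 0->4; sig14 4->8) — executes, giving 8.
  sig18: a read changed (sig15 0->4; sig17 4->8) — executes, giving 12.
  sig19: a read changed (sig17 4->8; sig18 4->12) — executes, giving 12.
  sig20: a read changed (sig18 4->12; sig19 4->12) — executes, giving 0 — identical to its old value.
  sig21: dirty, but its reads are unchanged (sig20 unchanged); cached 0 stands.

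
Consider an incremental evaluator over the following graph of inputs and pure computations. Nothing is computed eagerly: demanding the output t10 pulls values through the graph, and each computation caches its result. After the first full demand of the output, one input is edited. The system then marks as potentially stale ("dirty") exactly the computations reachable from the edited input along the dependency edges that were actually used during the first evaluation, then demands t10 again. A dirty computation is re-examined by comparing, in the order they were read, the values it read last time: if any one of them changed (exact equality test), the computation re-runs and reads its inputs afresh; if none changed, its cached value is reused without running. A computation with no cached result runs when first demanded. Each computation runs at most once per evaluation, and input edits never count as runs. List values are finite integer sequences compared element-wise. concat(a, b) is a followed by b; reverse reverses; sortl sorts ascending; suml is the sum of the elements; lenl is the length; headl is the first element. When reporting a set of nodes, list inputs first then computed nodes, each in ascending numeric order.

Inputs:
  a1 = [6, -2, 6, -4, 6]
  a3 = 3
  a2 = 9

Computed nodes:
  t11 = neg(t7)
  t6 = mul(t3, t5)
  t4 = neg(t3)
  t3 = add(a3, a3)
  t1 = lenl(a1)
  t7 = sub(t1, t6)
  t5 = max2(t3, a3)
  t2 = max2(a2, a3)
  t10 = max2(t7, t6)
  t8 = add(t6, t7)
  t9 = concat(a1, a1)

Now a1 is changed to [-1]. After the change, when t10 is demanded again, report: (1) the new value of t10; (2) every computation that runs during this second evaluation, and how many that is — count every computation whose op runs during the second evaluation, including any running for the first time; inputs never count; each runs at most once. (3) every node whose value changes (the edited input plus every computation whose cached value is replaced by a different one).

t10 now evaluates to 36.
Run set: t1, t7, t10 (3 run).
Changed values: a1, t1, t7.

Initial pass — values computed on the first demand:
  t1 = lenl([6, -2, 6, -4, 6]) = 5
  t3 = add(3, 3) = 6
  t5 = max2(6, 3) = 6
  t6 = mul(6, 6) = 36
  t7 = sub(5, 36) = -31
  t10 = max2(-31, 36) = 36

Second demand — change propagation:
  t1: re-runs because a1 [6, -2, 6, -4, 6]->[-1]; new result 1.
  t7: re-runs because t1 5->1; new result -35.
  t10: re-runs because t7 -31->-35; new result 36 (unchanged).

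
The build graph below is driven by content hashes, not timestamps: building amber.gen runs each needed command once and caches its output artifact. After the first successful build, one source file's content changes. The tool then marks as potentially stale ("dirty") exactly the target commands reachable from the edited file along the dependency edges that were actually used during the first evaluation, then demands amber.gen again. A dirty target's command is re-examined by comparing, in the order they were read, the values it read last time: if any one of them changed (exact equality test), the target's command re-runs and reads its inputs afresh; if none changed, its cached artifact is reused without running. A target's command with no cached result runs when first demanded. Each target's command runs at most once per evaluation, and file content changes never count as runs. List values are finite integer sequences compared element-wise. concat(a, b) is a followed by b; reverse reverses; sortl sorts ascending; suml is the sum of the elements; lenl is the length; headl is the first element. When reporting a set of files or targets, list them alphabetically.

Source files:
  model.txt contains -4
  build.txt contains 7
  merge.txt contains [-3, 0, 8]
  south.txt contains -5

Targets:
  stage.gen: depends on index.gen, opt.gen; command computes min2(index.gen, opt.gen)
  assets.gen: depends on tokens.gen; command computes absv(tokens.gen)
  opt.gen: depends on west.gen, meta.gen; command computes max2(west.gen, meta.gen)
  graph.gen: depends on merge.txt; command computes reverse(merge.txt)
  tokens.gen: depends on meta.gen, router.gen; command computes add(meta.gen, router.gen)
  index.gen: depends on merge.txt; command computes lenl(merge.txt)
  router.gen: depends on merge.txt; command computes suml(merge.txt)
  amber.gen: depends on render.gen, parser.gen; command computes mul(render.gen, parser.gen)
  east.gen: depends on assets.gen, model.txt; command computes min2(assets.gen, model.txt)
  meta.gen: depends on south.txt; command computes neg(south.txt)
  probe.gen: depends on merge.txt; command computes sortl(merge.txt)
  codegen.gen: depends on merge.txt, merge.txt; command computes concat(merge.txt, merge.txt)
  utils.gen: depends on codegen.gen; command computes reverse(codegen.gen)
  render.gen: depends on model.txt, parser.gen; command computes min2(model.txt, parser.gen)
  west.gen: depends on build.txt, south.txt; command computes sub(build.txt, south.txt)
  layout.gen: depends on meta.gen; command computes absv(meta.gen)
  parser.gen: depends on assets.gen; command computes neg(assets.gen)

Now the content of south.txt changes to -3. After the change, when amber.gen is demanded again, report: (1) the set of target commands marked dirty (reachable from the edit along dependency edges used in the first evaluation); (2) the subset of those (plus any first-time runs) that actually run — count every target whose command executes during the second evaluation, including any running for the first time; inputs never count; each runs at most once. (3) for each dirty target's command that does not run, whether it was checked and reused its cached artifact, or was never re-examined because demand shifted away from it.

Initial pass — values computed on the first demand:
  meta.gen = neg(-5) = 5
  router.gen = suml([-3, 0, 8]) = 5
  tokens.gen = add(5, 5) = 10
  assets.gen = absv(10) = 10
  parser.gen = neg(10) = -10
  render.gen = min2(-4, -10) = -10
  amber.gen = mul(-10, -10) = 100

Second demand — change propagation:
  meta.gen: re-runs because south.txt -5->-3; new result 3.
  tokens.gen: re-runs because meta.gen 5->3; new result 8.
  assets.gen: re-runs because tokens.gen 10->8; new result 8.
  parser.gen: re-runs because assets.gen 10->8; new result -8.
  render.gen: re-runs because parser.gen -10->-8; new result -8.
  amber.gen: re-runs because render.gen -10->-8; parser.gen -10->-8; new result 64.

Dirty set: amber.gen, assets.gen, meta.gen, parser.gen, render.gen, tokens.gen.
Run set: amber.gen, assets.gen, meta.gen, parser.gen, render.gen, tokens.gen (6 run).
All dirty target commands ended up running.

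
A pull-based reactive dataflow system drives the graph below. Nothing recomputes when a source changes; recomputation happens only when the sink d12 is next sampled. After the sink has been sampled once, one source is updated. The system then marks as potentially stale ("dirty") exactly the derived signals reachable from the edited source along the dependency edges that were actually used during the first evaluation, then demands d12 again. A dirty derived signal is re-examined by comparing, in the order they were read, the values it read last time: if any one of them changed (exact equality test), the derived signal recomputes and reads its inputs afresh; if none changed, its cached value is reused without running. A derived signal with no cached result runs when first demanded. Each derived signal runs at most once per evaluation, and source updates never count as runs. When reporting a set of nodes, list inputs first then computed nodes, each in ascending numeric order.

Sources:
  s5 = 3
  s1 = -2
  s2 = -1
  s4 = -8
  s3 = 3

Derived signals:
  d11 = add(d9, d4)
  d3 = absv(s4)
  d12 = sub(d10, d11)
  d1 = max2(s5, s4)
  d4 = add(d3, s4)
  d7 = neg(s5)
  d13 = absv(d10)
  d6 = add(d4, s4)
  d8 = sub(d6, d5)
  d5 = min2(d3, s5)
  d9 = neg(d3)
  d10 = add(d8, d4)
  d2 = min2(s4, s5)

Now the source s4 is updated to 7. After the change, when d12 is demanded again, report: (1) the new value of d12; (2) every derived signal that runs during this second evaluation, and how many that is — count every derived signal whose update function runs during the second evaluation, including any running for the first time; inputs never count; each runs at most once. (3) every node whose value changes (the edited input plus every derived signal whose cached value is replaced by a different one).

New value of d12: 25.
Derived signals that run: d3, d4, d5, d6, d8, d9, d10, d11, d12 — 9 in total.
Values that change: s4, d3, d4, d6, d8, d9, d10, d11, d12.

First evaluation (everything demanded from the output):
  d3 = absv(-8) = 8
  d4 = add(8, -8) = 0
  d5 = min2(8, 3) = 3
  d6 = add(0, -8) = -8
  d8 = sub(-8, 3) = -11
  d9 = neg(8) = -8
  d10 = add(-11, 0) = -11
  d11 = add(-8, 0) = -8
  d12 = sub(-11, -8) = -3

Propagation after the edit:
  d3: runs — s4 -8->7; result 7.
  d4: runs — d3 8->7; s4 -8->7; result 14.
  d5: runs — d3 8->7; result 3 (same value as before).
  d6: runs — d4 0->14; s4 -8->7; result 21.
  d8: runs — d6 -8->21; result 18.
  d9: runs — d3 8->7; result -7.
  d10: runs — d8 -11->18; d4 0->14; result 32.
  d11: runs — d9 -8->-7; d4 0->14; result 7.
  d12: runs — d10 -11->32; d11 -8->7; result 25.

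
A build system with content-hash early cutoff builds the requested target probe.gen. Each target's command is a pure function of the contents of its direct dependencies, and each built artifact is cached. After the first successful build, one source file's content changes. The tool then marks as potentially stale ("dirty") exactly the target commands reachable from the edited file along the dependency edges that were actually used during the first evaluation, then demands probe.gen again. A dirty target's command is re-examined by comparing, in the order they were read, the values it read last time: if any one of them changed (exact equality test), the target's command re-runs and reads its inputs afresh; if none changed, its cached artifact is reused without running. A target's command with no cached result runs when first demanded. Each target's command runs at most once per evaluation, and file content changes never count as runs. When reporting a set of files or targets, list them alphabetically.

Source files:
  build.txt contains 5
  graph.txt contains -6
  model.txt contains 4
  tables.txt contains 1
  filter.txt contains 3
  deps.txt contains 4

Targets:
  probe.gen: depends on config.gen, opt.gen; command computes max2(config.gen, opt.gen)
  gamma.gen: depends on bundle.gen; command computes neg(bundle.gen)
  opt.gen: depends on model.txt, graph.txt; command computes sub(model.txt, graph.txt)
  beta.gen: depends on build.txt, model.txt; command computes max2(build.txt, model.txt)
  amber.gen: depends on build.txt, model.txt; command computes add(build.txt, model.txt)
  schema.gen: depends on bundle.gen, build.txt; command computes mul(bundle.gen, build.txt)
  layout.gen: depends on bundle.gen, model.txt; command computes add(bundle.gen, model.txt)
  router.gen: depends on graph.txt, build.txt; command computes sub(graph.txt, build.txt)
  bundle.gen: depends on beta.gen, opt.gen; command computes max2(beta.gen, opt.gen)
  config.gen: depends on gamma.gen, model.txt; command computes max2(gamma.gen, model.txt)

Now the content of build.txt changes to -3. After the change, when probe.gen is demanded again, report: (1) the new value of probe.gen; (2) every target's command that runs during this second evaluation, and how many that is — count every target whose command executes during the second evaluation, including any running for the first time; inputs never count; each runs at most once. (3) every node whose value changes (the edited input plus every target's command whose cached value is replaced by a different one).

New value of probe.gen: 10.
Target commands that run: beta.gen, bundle.gen — 2 in total.
Values that change: beta.gen, build.txt.
Key observation: the change is absorbed at bundle.gen — it re-runs but produces the same value, and the output's value is unchanged.

First evaluation (everything demanded from the output):
  beta.gen = max2(5, 4) = 5
  opt.gen = sub(4, -6) = 10
  bundle.gen = max2(5, 10) = 10
  gamma.gen = neg(10) = -10
  config.gen = max2(-10, 4) = 4
  probe.gen = max2(4, 10) = 10

Propagation after the edit:
  beta.gen: runs — build.txt 5->-3; result 4.
  bundle.gen: runs — beta.gen 5->4; result 10 (same value as before).
  gamma.gen: checked — values it read are unchanged (bundle.gen unchanged); reused cached -10 without running.
  config.gen: checked — values it read are unchanged (gamma.gen unchanged, model.txt unchanged); reused cached 4 without running.
  probe.gen: checked — values it read are unchanged (config.gen unchanged, opt.gen unchanged); reused cached 10 without running.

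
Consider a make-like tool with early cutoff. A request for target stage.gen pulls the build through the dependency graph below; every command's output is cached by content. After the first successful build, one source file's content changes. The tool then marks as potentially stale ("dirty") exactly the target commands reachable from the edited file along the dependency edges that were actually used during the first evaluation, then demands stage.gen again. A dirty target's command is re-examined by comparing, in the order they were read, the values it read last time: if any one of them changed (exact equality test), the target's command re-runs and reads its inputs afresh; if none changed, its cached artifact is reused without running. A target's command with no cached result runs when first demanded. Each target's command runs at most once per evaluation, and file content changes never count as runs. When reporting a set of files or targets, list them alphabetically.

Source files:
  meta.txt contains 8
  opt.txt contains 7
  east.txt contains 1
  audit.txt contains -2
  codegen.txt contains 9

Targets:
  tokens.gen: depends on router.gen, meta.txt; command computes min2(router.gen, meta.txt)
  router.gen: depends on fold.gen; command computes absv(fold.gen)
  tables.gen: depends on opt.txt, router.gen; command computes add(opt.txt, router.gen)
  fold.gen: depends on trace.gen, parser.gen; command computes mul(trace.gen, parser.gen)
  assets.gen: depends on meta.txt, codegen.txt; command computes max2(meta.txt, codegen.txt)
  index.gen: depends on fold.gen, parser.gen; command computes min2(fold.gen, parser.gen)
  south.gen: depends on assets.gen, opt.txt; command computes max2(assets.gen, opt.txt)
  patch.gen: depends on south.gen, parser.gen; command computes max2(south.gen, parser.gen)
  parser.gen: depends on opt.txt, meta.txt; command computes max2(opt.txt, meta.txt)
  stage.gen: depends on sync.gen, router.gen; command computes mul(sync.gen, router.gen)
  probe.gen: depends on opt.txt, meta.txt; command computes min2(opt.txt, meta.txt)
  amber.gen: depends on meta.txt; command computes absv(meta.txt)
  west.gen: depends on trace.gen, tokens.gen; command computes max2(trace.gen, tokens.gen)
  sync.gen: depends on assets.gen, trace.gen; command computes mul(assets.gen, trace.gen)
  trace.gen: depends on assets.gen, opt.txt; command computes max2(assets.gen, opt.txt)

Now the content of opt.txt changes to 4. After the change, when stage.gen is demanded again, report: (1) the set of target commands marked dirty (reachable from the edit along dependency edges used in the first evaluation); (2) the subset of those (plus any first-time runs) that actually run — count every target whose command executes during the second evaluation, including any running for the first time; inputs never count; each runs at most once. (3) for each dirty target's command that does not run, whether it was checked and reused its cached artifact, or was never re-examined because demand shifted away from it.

The edit dirties: fold.gen, parser.gen, router.gen, stage.gen, sync.gen, trace.gen.
2 target commands run: parser.gen, trace.gen.
Cache hits after checking: fold.gen, router.gen, stage.gen, sync.gen.
Note where the cutoff bites: fold.gen is checked, finds nothing changed, and keeps its cache.

First demand of the output computes:
  assets.gen = max2(8, 9) = 9
  parser.gen = max2(7, 8) = 8
  trace.gen = max2(9, 7) = 9
  fold.gen = mul(9, 8) = 72
  router.gen = absv(72) = 72
  sync.gen = mul(9, 9) = 81
  stage.gen = mul(81, 72) = 5832

After the edit, cleaning proceeds:
  parser.gen: a read changed (opt.txt 7->4) — executes, giving 8 — identical to its old value.
  trace.gen: a read changed (opt.txt 7->4) — executes, giving 9 — identical to its old value.
  fold.gen: dirty, but its reads are unchanged (trace.gen unchanged, parser.gen unchanged); cached 72 stands.
  router.gen: dirty, but its reads are unchanged (fold.gen unchanged); cached 72 stands.
  sync.gen: dirty, but its reads are unchanged (assets.gen unchanged, trace.gen unchanged); cached 81 stands.
  stage.gen: dirty, but its reads are unchanged (sync.gen unchanged, router.gen unchanged); cached 5832 stands.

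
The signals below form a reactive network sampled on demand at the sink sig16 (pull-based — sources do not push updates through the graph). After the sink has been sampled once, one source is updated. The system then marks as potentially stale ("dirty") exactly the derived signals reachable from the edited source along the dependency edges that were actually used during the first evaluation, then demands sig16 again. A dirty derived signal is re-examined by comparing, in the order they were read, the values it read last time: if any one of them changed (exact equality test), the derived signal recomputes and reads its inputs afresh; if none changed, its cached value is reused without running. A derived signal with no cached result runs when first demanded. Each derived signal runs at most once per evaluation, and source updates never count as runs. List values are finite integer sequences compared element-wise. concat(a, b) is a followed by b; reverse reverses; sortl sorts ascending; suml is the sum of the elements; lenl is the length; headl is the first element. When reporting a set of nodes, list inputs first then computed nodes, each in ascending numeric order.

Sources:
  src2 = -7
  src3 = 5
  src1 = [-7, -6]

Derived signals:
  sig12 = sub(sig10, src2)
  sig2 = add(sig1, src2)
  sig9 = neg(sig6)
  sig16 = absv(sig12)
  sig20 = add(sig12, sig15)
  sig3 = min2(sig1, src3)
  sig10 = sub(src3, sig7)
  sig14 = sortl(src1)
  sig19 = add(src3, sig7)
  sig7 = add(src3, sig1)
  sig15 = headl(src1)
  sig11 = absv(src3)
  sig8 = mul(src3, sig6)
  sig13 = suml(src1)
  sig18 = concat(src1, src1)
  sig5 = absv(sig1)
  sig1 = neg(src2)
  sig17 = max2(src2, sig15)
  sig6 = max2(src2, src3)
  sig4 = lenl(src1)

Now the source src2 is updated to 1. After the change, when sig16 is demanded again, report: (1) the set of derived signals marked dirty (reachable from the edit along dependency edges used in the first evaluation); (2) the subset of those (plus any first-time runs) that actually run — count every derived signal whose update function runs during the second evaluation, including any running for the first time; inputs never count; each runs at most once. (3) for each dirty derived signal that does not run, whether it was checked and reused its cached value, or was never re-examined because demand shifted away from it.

Initial pass — values computed on the first demand:
  sig1 = neg(-7) = 7
  sig7 = add(5, 7) = 12
  sig10 = sub(5, 12) = -7
  sig12 = sub(-7, -7) = 0
  sig16 = absv(0) = 0

Second demand — change propagation:
  sig1: re-runs because src2 -7->1; new result -1.
  sig7: re-runs because sig1 7->-1; new result 4.
  sig10: re-runs because sig7 12->4; new result 1.
  sig12: re-runs because sig10 -7->1; src2 -7->1; new result 0 (unchanged).
  sig16: re-examined; everything it read last time is the same (sig12 unchanged) — cache 0 kept, no run.

The important point: sig12 recomputes to an identical value, and the output ends up unchanged.

Dirty set: sig1, sig7, sig10, sig12, sig16.
Run set: sig1, sig7, sig10, sig12 (4 run).
Re-examined without running (cache reused): sig16.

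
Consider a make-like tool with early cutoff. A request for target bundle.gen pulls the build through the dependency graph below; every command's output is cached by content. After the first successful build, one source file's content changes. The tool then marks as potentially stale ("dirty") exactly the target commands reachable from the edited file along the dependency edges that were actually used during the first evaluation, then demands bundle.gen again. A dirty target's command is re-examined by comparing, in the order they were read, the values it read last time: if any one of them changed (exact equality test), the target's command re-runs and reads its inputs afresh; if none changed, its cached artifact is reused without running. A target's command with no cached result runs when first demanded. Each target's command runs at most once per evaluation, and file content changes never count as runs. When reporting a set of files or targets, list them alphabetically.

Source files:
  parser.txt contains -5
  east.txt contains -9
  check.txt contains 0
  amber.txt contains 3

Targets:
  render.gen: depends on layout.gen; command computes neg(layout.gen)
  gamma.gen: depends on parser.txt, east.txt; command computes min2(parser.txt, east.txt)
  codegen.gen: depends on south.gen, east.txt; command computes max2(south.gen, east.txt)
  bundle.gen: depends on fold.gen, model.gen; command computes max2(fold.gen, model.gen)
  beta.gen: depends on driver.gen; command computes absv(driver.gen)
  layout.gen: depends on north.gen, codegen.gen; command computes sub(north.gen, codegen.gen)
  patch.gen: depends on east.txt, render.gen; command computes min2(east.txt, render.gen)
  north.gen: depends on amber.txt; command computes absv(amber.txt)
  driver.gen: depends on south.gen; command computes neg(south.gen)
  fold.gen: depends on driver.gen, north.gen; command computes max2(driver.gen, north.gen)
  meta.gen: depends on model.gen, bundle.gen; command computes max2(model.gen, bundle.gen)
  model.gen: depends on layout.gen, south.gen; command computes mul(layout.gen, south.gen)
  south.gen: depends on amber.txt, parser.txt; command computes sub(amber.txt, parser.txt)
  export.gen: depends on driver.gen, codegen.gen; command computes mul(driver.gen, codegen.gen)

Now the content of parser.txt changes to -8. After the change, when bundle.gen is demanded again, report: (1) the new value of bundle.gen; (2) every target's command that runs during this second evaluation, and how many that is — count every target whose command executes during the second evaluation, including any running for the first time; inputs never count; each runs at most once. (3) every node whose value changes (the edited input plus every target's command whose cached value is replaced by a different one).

First demand of the output computes:
  north.gen = absv(3) = 3
  south.gen = sub(3, -5) = 8
  codegen.gen = max2(8, -9) = 8
  driver.gen = neg(8) = -8
  fold.gen = max2(-8, 3) = 3
  layout.gen = sub(3, 8) = -5
  model.gen = mul(-5, 8) = -40
  bundle.gen = max2(3, -40) = 3

After the edit, cleaning proceeds:
  south.gen: a read changed (parser.txt -5->-8) — executes, giving 11.
  codegen.gen: a read changed (south.gen 8->11) — executes, giving 11.
  driver.gen: a read changed (south.gen 8->11) — executes, giving -11.
  fold.gen: a read changed (driver.gen -8->-11) — executes, giving 3 — identical to its old value.
  layout.gen: a read changed (codegen.gen 8->11) — executes, giving -8.
  model.gen: a read changed (layout.gen -5->-8; south.gen 8->11) — executes, giving -88.
  bundle.gen: a read changed (model.gen -40->-88) — executes, giving 3 — identical to its old value.

Demanding bundle.gen again yields 3.
7 target commands run: bundle.gen, codegen.gen, driver.gen, fold.gen, layout.gen, model.gen, south.gen.
The nodes whose values change: codegen.gen, driver.gen, layout.gen, model.gen, parser.txt, south.gen.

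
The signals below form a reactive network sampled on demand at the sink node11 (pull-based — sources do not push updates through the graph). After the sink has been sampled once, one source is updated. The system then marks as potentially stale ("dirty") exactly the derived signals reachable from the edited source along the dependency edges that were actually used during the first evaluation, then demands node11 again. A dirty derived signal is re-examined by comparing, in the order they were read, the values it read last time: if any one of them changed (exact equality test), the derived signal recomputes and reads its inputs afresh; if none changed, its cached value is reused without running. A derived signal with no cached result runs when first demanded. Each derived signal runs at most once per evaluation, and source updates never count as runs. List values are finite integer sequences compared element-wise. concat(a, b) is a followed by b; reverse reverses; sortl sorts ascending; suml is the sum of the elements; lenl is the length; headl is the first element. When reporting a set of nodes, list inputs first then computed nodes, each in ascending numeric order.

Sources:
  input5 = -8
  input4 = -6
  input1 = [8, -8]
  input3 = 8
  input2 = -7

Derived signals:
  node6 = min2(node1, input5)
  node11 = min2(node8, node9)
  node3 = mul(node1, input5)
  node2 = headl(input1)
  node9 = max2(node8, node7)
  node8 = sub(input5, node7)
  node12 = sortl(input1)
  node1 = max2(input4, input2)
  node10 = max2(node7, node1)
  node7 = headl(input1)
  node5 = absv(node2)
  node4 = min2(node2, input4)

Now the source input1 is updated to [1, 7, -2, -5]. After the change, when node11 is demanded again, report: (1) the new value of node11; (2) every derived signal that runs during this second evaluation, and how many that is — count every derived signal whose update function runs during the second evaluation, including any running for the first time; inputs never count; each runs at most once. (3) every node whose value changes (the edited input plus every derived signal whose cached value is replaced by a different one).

node11 now evaluates to -9.
Run set: node7, node8, node9, node11 (4 run).
Changed values: input1, node7, node8, node9, node11.

Initial pass — values computed on the first demand:
  node7 = headl([8, -8]) = 8
  node8 = sub(-8, 8) = -16
  node9 = max2(-16, 8) = 8
  node11 = min2(-16, 8) = -16

Second demand — change propagation:
  node7: re-runs because input1 [8, -8]->[1, 7, -2, -5]; new result 1.
  node8: re-runs because node7 8->1; new result -9.
  node9: re-runs because node8 -16->-9; node7 8->1; new result 1.
  node11: re-runs because node8 -16->-9; node9 8->1; new result -9.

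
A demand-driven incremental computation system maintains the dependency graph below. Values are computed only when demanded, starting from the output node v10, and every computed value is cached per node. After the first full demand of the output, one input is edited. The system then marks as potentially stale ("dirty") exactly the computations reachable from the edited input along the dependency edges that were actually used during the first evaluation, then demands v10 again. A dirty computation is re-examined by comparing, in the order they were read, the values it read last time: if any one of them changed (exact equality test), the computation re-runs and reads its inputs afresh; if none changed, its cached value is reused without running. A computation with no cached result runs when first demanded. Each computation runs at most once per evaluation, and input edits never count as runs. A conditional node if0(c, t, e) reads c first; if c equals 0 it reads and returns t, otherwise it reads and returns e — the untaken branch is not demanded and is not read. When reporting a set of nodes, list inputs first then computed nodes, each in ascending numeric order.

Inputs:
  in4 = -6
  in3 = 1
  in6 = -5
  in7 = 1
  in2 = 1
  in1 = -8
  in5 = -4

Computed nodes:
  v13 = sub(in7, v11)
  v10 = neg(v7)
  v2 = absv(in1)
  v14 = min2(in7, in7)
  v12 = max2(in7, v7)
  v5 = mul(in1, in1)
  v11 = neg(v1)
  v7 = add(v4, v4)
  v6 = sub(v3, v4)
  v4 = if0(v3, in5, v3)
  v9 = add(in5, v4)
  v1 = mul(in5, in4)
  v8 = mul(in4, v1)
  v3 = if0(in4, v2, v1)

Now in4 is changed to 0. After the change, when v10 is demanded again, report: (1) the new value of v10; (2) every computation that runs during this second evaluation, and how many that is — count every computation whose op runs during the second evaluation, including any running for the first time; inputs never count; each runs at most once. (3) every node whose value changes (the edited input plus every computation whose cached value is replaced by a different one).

First evaluation (everything demanded from the output):
  v1 = mul(-4, -6) = 24
  v3 = if0(in4=-6 -> else branch v1) = 24
  v4 = if0(v3=24 -> else branch v3) = 24
  v7 = add(24, 24) = 48
  v10 = neg(48) = -48

Propagation after the edit:
  v1: marked dirty but never re-examined — demand shifted away from it.
  v2: demanded for the first time — runs, produces 8.
  v3: runs — in4 -6->0; result 8.
  v4: runs — v3 24->8; v3 24->8; result 8.
  v7: runs — v4 24->8; v4 24->8; result 16.
  v10: runs — v7 48->16; result -16.

Key observation: a condition flipped, so demand moved to the other branch — v1 is never re-examined.

New value of v10: -16.
Computations that run: v2, v3, v4, v7, v10 — 5 in total.
Values that change: in4, v3, v4, v7, v10.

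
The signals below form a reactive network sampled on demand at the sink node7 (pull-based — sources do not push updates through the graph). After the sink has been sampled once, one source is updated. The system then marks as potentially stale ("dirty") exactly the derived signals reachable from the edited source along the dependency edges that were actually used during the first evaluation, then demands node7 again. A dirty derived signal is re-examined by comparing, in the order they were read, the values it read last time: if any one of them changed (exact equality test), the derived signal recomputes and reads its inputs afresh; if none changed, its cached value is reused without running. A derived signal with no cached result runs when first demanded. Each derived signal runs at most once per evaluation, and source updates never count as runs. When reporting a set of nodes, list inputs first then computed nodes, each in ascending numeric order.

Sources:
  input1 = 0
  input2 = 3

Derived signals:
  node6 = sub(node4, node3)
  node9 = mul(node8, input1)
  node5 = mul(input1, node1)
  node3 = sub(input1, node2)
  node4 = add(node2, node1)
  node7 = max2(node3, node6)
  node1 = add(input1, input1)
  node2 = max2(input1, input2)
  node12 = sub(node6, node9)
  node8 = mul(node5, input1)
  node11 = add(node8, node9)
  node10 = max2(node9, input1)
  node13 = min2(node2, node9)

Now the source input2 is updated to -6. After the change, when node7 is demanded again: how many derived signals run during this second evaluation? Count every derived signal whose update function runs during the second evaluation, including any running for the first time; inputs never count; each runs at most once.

Run set: node2, node3, node4, node6, node7 (5 run).

Initial pass — values computed on the first demand:
  node1 = add(0, 0) = 0
  node2 = max2(0, 3) = 3
  node3 = sub(0, 3) = -3
  node4 = add(3, 0) = 3
  node6 = sub(3, -3) = 6
  node7 = max2(-3, 6) = 6

Second demand — change propagation:
  node2: re-runs because input2 3->-6; new result 0.
  node3: re-runs because node2 3->0; new result 0.
  node4: re-runs because node2 3->0; new result 0.
  node6: re-runs because node4 3->0; node3 -3->0; new result 0.
  node7: re-runs because node3 -3->0; node6 6->0; new result 0.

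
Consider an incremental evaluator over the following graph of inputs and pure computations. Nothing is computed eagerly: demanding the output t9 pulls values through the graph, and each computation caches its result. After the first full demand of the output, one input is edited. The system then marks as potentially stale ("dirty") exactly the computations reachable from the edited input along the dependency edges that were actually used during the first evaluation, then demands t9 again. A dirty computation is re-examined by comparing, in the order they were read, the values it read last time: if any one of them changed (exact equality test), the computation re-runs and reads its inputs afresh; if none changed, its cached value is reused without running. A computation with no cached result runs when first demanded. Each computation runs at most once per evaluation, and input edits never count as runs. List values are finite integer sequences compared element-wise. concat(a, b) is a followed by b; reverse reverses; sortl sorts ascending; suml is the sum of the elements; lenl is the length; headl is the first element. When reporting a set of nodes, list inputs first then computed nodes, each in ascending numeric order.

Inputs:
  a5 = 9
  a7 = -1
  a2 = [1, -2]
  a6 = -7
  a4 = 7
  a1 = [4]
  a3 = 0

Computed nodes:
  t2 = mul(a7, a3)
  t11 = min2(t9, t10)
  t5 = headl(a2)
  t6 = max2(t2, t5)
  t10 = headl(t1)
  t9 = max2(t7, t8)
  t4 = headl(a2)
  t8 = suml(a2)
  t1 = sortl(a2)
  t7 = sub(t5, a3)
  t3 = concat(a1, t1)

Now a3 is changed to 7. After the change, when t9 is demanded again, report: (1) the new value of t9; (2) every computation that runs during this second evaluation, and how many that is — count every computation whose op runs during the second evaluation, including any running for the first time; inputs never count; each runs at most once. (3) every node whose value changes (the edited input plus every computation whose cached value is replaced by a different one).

t9 now evaluates to -1.
Run set: t7, t9 (2 run).
Changed values: a3, t7, t9.

Initial pass — values computed on the first demand:
  t5 = headl([1, -2]) = 1
  t7 = sub(1, 0) = 1
  t8 = suml([1, -2]) = -1
  t9 = max2(1, -1) = 1

Second demand — change propagation:
  t7: re-runs because a3 0->7; new result -6.
  t9: re-runs because t7 1->-6; new result -1.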